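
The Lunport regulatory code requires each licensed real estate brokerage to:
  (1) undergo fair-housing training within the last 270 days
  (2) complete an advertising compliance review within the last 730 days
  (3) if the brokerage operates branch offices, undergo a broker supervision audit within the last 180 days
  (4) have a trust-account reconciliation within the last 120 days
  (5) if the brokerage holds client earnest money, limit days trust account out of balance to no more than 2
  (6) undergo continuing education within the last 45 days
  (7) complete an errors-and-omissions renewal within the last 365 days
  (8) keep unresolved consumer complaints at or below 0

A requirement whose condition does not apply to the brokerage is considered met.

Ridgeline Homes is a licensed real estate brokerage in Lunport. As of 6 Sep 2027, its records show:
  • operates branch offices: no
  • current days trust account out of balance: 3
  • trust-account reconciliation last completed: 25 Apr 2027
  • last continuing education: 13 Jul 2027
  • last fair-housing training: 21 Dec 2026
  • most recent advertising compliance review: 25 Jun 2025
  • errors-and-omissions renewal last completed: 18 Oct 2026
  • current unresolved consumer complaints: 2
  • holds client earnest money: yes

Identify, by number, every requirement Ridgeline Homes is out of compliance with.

1. fair-housing training 259 days ago vs limit 270 → met
2. advertising compliance review 803 days ago vs limit 730 → not met
3. condition 'operates branch offices' does not hold → requirement n/a → met
4. trust-account reconciliation 134 days ago vs limit 120 → not met
5. condition 'holds client earnest money' holds; days trust account out of balance 3 > 2 → not met
6. continuing education 55 days ago vs limit 45 → not met
7. errors-and-omissions renewal 323 days ago vs limit 365 → met
8. unresolved consumer complaints 2 > 0 → not met
Not met: 2, 4, 5, 6, 8

2, 4, 5, 6, 8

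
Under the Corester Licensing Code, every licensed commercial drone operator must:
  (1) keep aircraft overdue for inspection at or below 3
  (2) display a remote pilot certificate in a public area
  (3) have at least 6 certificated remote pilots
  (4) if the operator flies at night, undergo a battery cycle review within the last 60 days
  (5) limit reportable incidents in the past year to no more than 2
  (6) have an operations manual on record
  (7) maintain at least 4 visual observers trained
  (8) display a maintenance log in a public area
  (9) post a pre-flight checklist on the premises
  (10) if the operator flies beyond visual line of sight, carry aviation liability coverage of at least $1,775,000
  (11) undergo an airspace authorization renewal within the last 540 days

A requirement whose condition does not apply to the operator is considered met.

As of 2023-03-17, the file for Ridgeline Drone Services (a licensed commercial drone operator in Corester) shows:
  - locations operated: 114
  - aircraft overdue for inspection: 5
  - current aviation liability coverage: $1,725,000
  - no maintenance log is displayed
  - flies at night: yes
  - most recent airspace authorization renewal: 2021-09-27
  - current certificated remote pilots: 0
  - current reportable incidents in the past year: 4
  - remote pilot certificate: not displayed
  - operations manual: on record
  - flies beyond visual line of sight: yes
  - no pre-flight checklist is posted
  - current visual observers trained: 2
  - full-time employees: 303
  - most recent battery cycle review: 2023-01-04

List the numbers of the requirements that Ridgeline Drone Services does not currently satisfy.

1. aircraft overdue for inspection 5 > 3 → not met
2. remote pilot certificate absent → not met
3. certificated remote pilots 0 < 6 → not met
4. condition 'flies at night' holds; battery cycle review 72 days ago vs limit 60 → not met
5. reportable incidents in the past year 4 > 2 → not met
6. operations manual present → met
7. visual observers trained 2 < 4 → not met
8. maintenance log absent → not met
9. pre-flight checklist absent → not met
10. condition 'flies beyond visual line of sight' holds; aviation liability coverage $1,725,000 < $1,775,000 → not met
11. airspace authorization renewal 536 days ago vs limit 540 → met
Not met: 1, 2, 3, 4, 5, 7, 8, 9, 10

1, 2, 3, 4, 5, 7, 8, 9, 10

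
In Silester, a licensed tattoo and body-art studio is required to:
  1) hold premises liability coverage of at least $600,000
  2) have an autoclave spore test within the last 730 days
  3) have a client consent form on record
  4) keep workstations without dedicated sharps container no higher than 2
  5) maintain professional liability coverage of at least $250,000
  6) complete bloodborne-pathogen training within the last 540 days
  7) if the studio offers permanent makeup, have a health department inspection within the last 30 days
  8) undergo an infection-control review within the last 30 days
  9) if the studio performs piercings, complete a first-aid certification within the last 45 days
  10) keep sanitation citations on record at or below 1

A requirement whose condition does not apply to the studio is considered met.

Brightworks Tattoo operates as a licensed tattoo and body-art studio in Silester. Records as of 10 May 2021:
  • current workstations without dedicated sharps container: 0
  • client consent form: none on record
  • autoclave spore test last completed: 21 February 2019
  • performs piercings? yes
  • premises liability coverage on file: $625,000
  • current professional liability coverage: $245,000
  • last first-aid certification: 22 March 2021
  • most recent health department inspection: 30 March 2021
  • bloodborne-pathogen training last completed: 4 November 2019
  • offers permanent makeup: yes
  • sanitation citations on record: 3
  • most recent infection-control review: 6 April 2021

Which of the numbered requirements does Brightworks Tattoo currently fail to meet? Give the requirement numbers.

2, 3, 5, 6, 7, 8, 9, 10

1. premises liability coverage $625,000 ≥ $600,000 → met
2. autoclave spore test 809 days ago vs limit 730 → not met
3. client consent form absent → not met
4. workstations without dedicated sharps container 0 ≤ 2 → met
5. professional liability coverage $245,000 < $250,000 → not met
6. bloodborne-pathogen training 553 days ago vs limit 540 → not met
7. condition 'offers permanent makeup' holds; health department inspection 41 days ago vs limit 30 → not met
8. infection-control review 34 days ago vs limit 30 → not met
9. condition 'performs piercings' holds; first-aid certification 49 days ago vs limit 45 → not met
10. sanitation citations on record 3 > 1 → not met
Not met: 2, 3, 5, 6, 7, 8, 9, 10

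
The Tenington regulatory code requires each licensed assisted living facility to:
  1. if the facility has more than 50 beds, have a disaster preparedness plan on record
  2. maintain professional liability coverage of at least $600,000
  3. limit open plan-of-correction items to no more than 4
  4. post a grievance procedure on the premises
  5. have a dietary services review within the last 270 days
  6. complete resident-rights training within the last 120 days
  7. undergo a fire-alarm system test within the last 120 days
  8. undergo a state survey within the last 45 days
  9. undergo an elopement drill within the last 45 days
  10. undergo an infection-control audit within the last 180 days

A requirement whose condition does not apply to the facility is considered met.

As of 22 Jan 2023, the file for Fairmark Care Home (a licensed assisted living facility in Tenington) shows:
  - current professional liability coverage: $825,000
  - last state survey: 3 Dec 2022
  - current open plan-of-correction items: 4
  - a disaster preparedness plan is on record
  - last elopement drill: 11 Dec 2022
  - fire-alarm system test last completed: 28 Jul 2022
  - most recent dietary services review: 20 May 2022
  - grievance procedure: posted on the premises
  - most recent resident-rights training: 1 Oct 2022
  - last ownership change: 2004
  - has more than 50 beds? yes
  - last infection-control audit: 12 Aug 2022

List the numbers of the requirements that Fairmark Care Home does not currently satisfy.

1. condition 'has more than 50 beds' holds; disaster preparedness plan present → met
2. professional liability coverage $825,000 ≥ $600,000 → met
3. open plan-of-correction items 4 ≤ 4 → met
4. grievance procedure present → met
5. dietary services review 247 days ago vs limit 270 → met
6. resident-rights training 113 days ago vs limit 120 → met
7. fire-alarm system test 178 days ago vs limit 120 → not met
8. state survey 50 days ago vs limit 45 → not met
9. elopement drill 42 days ago vs limit 45 → met
10. infection-control audit 163 days ago vs limit 180 → met
Not met: 7, 8

7, 8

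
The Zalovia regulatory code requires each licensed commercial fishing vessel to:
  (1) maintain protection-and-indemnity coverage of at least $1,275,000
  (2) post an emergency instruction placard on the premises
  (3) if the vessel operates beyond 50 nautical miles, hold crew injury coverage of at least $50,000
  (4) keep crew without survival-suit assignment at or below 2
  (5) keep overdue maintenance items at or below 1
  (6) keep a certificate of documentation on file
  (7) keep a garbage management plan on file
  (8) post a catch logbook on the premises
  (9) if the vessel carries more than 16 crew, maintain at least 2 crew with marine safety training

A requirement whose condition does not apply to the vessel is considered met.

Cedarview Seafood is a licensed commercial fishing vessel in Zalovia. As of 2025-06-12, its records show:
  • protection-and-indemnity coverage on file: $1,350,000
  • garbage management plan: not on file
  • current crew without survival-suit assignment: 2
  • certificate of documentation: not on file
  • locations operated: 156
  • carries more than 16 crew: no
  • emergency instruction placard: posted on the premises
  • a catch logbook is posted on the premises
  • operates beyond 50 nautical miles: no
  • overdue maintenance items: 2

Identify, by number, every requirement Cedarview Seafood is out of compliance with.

5, 6, 7

1. protection-and-indemnity coverage $1,350,000 ≥ $1,275,000 → met
2. emergency instruction placard present → met
3. condition 'operates beyond 50 nautical miles' does not hold → requirement n/a → met
4. crew without survival-suit assignment 2 ≤ 2 → met
5. overdue maintenance items 2 > 1 → not met
6. certificate of documentation absent → not met
7. garbage management plan absent → not met
8. catch logbook present → met
9. condition 'carries more than 16 crew' does not hold → requirement n/a → met
Not met: 5, 6, 7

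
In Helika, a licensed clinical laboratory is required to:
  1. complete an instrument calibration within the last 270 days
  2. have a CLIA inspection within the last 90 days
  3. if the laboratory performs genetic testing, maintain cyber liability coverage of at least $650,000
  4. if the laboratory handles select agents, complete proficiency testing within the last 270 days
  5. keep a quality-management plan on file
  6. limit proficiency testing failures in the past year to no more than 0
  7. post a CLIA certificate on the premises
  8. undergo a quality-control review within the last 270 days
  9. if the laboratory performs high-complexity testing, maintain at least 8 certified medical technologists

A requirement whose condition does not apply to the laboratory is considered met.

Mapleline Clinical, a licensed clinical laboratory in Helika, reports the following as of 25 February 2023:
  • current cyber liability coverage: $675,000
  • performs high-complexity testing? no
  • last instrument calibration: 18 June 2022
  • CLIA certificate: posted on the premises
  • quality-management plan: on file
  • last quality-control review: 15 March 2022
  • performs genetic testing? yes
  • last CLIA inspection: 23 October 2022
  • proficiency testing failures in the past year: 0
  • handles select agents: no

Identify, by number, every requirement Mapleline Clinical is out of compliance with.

1. instrument calibration 252 days ago vs limit 270 → met
2. CLIA inspection 125 days ago vs limit 90 → not met
3. condition 'performs genetic testing' holds; cyber liability coverage $675,000 ≥ $650,000 → met
4. condition 'handles select agents' does not hold → requirement n/a → met
5. quality-management plan present → met
6. proficiency testing failures in the past year 0 ≤ 0 → met
7. CLIA certificate present → met
8. quality-control review 347 days ago vs limit 270 → not met
9. condition 'performs high-complexity testing' does not hold → requirement n/a → met
Not met: 2, 8

2, 8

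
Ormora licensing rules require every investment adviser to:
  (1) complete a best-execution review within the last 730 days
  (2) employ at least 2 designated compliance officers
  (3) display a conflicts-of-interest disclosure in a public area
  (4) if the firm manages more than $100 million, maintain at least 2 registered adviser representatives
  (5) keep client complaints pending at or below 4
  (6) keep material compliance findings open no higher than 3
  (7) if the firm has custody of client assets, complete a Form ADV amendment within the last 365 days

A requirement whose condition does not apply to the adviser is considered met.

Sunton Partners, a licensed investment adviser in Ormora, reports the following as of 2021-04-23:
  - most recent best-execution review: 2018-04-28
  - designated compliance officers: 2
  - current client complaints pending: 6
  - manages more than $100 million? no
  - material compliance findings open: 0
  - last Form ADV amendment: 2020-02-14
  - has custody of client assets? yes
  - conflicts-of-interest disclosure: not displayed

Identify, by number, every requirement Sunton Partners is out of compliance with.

1, 3, 5, 7

1. best-execution review 1091 days ago vs limit 730 → not met
2. designated compliance officers 2 ≥ 2 → met
3. conflicts-of-interest disclosure absent → not met
4. condition 'manages more than $100 million' does not hold → requirement n/a → met
5. client complaints pending 6 > 4 → not met
6. material compliance findings open 0 ≤ 3 → met
7. condition 'has custody of client assets' holds; Form ADV amendment 434 days ago vs limit 365 → not met
Not met: 1, 3, 5, 7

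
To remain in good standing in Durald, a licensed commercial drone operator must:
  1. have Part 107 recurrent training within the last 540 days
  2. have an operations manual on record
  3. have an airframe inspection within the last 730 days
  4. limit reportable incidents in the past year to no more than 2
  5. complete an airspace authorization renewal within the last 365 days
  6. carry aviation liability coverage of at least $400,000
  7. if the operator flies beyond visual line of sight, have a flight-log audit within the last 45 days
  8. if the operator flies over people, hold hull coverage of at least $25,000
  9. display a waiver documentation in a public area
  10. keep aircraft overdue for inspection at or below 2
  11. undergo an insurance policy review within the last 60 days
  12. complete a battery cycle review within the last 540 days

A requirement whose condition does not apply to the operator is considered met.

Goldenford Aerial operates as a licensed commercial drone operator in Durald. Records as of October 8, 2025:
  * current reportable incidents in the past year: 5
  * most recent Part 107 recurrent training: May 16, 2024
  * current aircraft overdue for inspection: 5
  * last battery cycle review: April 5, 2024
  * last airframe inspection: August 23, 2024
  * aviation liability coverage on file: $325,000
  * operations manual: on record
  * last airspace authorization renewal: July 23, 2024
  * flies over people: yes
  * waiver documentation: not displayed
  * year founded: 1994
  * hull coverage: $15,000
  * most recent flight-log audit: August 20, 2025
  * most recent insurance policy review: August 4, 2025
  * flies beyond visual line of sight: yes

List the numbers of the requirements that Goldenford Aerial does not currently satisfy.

4, 5, 6, 7, 8, 9, 10, 11, 12

1. Part 107 recurrent training 510 days ago vs limit 540 → met
2. operations manual present → met
3. airframe inspection 411 days ago vs limit 730 → met
4. reportable incidents in the past year 5 > 2 → not met
5. airspace authorization renewal 442 days ago vs limit 365 → not met
6. aviation liability coverage $325,000 < $400,000 → not met
7. condition 'flies beyond visual line of sight' holds; flight-log audit 49 days ago vs limit 45 → not met
8. condition 'flies over people' holds; hull coverage $15,000 < $25,000 → not met
9. waiver documentation absent → not met
10. aircraft overdue for inspection 5 > 2 → not met
11. insurance policy review 65 days ago vs limit 60 → not met
12. battery cycle review 551 days ago vs limit 540 → not met
Not met: 4, 5, 6, 7, 8, 9, 10, 11, 12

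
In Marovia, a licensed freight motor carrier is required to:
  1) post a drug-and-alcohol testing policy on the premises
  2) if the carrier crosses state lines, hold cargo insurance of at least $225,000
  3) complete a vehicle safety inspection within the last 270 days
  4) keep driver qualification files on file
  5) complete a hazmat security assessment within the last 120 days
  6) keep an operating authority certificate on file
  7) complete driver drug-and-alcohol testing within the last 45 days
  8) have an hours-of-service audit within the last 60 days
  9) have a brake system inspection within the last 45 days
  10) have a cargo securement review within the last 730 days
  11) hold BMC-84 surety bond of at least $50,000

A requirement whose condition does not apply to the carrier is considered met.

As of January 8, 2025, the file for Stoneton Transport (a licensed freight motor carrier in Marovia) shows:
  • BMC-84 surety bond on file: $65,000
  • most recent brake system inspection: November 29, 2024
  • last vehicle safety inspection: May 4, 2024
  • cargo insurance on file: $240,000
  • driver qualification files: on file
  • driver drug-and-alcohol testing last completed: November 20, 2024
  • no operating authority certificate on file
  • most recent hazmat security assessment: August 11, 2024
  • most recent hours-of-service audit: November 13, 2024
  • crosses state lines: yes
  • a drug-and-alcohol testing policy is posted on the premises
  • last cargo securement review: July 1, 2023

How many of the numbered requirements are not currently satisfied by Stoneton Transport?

1. drug-and-alcohol testing policy present → met
2. condition 'crosses state lines' holds; cargo insurance $240,000 ≥ $225,000 → met
3. vehicle safety inspection 249 days ago vs limit 270 → met
4. driver qualification files present → met
5. hazmat security assessment 150 days ago vs limit 120 → not met
6. operating authority certificate absent → not met
7. driver drug-and-alcohol testing 49 days ago vs limit 45 → not met
8. hours-of-service audit 56 days ago vs limit 60 → met
9. brake system inspection 40 days ago vs limit 45 → met
10. cargo securement review 557 days ago vs limit 730 → met
11. BMC-84 surety bond $65,000 ≥ $50,000 → met
Not met: 3 of 11

3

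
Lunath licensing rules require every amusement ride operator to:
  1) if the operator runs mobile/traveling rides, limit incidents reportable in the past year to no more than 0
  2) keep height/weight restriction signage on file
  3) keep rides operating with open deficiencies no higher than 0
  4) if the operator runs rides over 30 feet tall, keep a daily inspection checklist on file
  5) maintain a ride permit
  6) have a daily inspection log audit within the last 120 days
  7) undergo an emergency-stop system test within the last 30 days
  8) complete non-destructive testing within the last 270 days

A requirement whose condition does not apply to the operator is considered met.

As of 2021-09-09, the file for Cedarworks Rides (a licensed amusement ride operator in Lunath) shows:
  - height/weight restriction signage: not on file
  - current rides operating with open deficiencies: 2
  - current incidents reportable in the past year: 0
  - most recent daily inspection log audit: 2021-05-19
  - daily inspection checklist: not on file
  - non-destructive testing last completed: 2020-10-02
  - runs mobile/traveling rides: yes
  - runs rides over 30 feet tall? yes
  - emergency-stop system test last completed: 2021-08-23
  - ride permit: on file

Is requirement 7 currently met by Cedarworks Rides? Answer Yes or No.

Yes

7. emergency-stop system test 17 days ago vs limit 30 → met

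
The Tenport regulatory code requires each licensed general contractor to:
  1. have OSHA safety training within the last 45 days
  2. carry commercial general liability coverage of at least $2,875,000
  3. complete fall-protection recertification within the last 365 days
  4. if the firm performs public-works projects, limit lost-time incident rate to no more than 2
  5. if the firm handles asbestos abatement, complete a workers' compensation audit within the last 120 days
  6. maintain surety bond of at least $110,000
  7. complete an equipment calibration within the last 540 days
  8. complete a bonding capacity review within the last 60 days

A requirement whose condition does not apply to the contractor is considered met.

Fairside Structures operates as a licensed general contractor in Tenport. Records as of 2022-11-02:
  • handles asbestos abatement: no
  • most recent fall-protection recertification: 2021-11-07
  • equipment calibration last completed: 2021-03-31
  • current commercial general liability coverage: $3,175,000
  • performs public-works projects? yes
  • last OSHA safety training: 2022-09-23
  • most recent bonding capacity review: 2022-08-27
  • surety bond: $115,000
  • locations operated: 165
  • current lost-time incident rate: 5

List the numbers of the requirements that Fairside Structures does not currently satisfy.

1. OSHA safety training 40 days ago vs limit 45 → met
2. commercial general liability coverage $3,175,000 ≥ $2,875,000 → met
3. fall-protection recertification 360 days ago vs limit 365 → met
4. condition 'performs public-works projects' holds; lost-time incident rate 5 > 2 → not met
5. condition 'handles asbestos abatement' does not hold → requirement n/a → met
6. surety bond $115,000 ≥ $110,000 → met
7. equipment calibration 581 days ago vs limit 540 → not met
8. bonding capacity review 67 days ago vs limit 60 → not met
Not met: 4, 7, 8

4, 7, 8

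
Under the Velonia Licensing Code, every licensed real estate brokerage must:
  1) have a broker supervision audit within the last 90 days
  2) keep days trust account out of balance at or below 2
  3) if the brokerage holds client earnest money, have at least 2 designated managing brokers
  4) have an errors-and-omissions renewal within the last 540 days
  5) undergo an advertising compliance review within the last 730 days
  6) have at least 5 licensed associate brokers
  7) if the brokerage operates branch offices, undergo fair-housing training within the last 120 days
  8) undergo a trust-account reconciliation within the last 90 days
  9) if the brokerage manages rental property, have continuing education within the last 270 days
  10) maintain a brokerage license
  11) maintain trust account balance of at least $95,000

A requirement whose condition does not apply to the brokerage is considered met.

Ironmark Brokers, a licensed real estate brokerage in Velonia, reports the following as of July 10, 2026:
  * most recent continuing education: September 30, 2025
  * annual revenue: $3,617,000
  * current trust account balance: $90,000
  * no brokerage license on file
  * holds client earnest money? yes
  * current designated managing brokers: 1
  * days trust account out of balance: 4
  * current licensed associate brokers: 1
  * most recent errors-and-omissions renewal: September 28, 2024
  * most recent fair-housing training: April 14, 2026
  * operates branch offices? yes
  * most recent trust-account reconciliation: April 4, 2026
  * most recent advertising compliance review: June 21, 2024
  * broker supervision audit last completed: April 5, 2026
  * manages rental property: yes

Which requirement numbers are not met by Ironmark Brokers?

1. broker supervision audit 96 days ago vs limit 90 → not met
2. days trust account out of balance 4 > 2 → not met
3. condition 'holds client earnest money' holds; designated managing brokers 1 < 2 → not met
4. errors-and-omissions renewal 650 days ago vs limit 540 → not met
5. advertising compliance review 749 days ago vs limit 730 → not met
6. licensed associate brokers 1 < 5 → not met
7. condition 'operates branch offices' holds; fair-housing training 87 days ago vs limit 120 → met
8. trust-account reconciliation 97 days ago vs limit 90 → not met
9. condition 'manages rental property' holds; continuing education 283 days ago vs limit 270 → not met
10. brokerage license absent → not met
11. trust account balance $90,000 < $95,000 → not met
Not met: 1, 2, 3, 4, 5, 6, 8, 9, 10, 11

1, 2, 3, 4, 5, 6, 8, 9, 10, 11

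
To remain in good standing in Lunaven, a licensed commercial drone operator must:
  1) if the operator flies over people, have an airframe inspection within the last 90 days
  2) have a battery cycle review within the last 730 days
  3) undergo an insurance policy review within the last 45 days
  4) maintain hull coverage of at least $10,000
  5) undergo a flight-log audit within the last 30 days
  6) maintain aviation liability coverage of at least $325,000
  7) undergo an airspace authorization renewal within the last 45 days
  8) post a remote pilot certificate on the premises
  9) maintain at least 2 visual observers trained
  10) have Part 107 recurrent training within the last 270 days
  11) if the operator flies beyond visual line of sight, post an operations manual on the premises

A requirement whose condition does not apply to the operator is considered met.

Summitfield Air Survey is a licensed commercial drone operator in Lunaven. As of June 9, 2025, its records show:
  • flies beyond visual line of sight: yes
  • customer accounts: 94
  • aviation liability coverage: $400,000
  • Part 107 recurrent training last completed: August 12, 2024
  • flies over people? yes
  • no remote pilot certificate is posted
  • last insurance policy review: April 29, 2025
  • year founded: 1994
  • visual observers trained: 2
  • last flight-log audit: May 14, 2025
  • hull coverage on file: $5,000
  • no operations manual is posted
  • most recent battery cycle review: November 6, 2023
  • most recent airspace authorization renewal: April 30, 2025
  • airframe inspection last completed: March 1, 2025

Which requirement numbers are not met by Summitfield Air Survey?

1, 4, 8, 10, 11

1. condition 'flies over people' holds; airframe inspection 100 days ago vs limit 90 → not met
2. battery cycle review 581 days ago vs limit 730 → met
3. insurance policy review 41 days ago vs limit 45 → met
4. hull coverage $5,000 < $10,000 → not met
5. flight-log audit 26 days ago vs limit 30 → met
6. aviation liability coverage $400,000 ≥ $325,000 → met
7. airspace authorization renewal 40 days ago vs limit 45 → met
8. remote pilot certificate absent → not met
9. visual observers trained 2 ≥ 2 → met
10. Part 107 recurrent training 301 days ago vs limit 270 → not met
11. condition 'flies beyond visual line of sight' holds; operations manual absent → not met
Not met: 1, 4, 8, 10, 11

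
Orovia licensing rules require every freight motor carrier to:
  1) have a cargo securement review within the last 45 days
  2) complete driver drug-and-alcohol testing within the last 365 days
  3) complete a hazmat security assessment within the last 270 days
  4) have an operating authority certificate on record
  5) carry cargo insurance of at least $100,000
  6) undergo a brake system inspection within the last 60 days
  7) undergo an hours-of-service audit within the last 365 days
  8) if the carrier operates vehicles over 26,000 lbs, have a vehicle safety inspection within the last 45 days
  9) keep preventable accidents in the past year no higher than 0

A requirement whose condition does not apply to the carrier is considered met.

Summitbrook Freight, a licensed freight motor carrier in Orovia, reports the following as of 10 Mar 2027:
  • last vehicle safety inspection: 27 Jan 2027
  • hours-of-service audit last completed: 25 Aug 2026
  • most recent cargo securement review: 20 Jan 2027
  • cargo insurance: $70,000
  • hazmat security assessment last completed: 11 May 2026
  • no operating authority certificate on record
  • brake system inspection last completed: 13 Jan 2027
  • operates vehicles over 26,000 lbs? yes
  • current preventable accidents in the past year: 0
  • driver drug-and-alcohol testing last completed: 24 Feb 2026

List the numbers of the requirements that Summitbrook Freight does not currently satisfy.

1. cargo securement review 49 days ago vs limit 45 → not met
2. driver drug-and-alcohol testing 379 days ago vs limit 365 → not met
3. hazmat security assessment 303 days ago vs limit 270 → not met
4. operating authority certificate absent → not met
5. cargo insurance $70,000 < $100,000 → not met
6. brake system inspection 56 days ago vs limit 60 → met
7. hours-of-service audit 197 days ago vs limit 365 → met
8. condition 'operates vehicles over 26,000 lbs' holds; vehicle safety inspection 42 days ago vs limit 45 → met
9. preventable accidents in the past year 0 ≤ 0 → met
Not met: 1, 2, 3, 4, 5

1, 2, 3, 4, 5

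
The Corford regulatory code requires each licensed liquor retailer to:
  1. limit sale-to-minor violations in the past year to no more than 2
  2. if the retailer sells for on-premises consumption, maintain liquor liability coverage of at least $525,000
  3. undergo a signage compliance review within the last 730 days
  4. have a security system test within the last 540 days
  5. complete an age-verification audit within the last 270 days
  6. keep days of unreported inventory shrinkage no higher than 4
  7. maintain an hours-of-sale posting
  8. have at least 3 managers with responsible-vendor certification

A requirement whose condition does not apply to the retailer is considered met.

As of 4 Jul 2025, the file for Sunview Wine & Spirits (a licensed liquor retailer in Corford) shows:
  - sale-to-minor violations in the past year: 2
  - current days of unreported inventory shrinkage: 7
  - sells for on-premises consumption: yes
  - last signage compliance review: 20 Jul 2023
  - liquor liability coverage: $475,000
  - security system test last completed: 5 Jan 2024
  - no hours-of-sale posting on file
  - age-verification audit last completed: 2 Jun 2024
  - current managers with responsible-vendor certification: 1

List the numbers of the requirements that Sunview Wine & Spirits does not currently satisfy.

1. sale-to-minor violations in the past year 2 ≤ 2 → met
2. condition 'sells for on-premises consumption' holds; liquor liability coverage $475,000 < $525,000 → not met
3. signage compliance review 715 days ago vs limit 730 → met
4. security system test 546 days ago vs limit 540 → not met
5. age-verification audit 397 days ago vs limit 270 → not met
6. days of unreported inventory shrinkage 7 > 4 → not met
7. hours-of-sale posting absent → not met
8. managers with responsible-vendor certification 1 < 3 → not met
Not met: 2, 4, 5, 6, 7, 8

2, 4, 5, 6, 7, 8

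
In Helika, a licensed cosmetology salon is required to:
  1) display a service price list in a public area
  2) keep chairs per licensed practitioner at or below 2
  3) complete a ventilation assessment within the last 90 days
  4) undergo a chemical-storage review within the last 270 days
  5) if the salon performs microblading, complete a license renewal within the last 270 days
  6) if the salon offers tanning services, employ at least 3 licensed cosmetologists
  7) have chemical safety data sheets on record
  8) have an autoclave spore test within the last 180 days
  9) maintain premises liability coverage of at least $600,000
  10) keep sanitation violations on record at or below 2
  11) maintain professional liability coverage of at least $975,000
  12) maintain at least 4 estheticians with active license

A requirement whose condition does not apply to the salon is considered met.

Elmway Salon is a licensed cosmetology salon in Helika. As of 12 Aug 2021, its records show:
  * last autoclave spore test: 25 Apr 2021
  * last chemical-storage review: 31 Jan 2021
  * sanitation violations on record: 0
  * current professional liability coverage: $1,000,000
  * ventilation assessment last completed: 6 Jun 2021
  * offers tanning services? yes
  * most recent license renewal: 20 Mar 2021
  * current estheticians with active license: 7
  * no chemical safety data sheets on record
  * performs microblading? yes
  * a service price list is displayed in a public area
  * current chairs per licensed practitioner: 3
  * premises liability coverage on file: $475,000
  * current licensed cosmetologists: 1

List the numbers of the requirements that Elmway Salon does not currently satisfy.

1. service price list present → met
2. chairs per licensed practitioner 3 > 2 → not met
3. ventilation assessment 67 days ago vs limit 90 → met
4. chemical-storage review 193 days ago vs limit 270 → met
5. condition 'performs microblading' holds; license renewal 145 days ago vs limit 270 → met
6. condition 'offers tanning services' holds; licensed cosmetologists 1 < 3 → not met
7. chemical safety data sheets absent → not met
8. autoclave spore test 109 days ago vs limit 180 → met
9. premises liability coverage $475,000 < $600,000 → not met
10. sanitation violations on record 0 ≤ 2 → met
11. professional liability coverage $1,000,000 ≥ $975,000 → met
12. estheticians with active license 7 ≥ 4 → met
Not met: 2, 6, 7, 9

2, 6, 7, 9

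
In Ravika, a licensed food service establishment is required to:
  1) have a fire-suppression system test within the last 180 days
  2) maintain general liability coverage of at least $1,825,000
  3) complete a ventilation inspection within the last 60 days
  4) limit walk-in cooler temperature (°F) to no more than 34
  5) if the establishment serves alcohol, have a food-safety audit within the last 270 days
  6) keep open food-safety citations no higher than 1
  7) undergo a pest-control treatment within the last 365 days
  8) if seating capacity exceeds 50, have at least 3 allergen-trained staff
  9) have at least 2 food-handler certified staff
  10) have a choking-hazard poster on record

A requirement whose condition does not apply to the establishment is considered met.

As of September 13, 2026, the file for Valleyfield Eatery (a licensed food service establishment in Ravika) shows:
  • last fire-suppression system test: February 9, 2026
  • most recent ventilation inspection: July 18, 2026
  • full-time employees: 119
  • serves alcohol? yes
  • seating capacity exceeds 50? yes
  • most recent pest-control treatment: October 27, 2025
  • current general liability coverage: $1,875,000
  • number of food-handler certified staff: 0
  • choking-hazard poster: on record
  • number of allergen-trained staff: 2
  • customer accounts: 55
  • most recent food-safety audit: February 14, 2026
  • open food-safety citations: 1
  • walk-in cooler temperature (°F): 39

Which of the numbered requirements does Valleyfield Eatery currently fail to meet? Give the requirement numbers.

1. fire-suppression system test 216 days ago vs limit 180 → not met
2. general liability coverage $1,875,000 ≥ $1,825,000 → met
3. ventilation inspection 57 days ago vs limit 60 → met
4. walk-in cooler temperature (°F) 39 > 34 → not met
5. condition 'serves alcohol' holds; food-safety audit 211 days ago vs limit 270 → met
6. open food-safety citations 1 ≤ 1 → met
7. pest-control treatment 321 days ago vs limit 365 → met
8. condition 'seating capacity exceeds 50' holds; allergen-trained staff 2 < 3 → not met
9. food-handler certified staff 0 < 2 → not met
10. choking-hazard poster present → met
Not met: 1, 4, 8, 9

1, 4, 8, 9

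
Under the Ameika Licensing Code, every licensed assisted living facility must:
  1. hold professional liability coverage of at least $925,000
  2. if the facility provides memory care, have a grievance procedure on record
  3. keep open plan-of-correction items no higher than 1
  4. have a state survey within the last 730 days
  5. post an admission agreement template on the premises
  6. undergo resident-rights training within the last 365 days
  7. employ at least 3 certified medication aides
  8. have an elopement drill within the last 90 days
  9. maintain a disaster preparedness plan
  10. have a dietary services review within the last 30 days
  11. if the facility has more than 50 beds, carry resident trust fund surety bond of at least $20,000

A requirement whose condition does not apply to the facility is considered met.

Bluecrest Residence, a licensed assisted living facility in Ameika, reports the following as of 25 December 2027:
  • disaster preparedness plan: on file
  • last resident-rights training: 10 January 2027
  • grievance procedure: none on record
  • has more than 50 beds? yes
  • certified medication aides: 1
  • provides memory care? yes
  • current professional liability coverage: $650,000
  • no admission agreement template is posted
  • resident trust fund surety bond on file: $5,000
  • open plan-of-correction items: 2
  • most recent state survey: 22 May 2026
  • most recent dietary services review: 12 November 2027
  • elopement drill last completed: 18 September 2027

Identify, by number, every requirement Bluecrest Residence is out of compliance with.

1. professional liability coverage $650,000 < $925,000 → not met
2. condition 'provides memory care' holds; grievance procedure absent → not met
3. open plan-of-correction items 2 > 1 → not met
4. state survey 582 days ago vs limit 730 → met
5. admission agreement template absent → not met
6. resident-rights training 349 days ago vs limit 365 → met
7. certified medication aides 1 < 3 → not met
8. elopement drill 98 days ago vs limit 90 → not met
9. disaster preparedness plan present → met
10. dietary services review 43 days ago vs limit 30 → not met
11. condition 'has more than 50 beds' holds; resident trust fund surety bond $5,000 < $20,000 → not met
Not met: 1, 2, 3, 5, 7, 8, 10, 11

1, 2, 3, 5, 7, 8, 10, 11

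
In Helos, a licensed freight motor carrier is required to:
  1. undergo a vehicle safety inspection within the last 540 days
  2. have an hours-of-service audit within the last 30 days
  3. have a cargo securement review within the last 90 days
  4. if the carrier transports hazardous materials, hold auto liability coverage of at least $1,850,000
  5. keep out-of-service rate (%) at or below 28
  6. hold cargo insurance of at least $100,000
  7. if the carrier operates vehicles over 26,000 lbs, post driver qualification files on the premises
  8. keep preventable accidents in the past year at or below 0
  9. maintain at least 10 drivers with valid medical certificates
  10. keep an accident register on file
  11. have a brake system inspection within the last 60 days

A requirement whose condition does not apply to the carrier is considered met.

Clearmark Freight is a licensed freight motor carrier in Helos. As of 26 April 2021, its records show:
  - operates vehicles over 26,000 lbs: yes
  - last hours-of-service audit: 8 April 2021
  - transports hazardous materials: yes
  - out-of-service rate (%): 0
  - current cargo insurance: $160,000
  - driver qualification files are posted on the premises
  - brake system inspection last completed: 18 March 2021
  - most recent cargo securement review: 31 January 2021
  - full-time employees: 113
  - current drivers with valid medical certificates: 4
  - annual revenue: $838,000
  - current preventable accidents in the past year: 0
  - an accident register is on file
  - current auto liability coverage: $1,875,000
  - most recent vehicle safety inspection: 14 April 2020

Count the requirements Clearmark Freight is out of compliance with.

1

1. vehicle safety inspection 377 days ago vs limit 540 → met
2. hours-of-service audit 18 days ago vs limit 30 → met
3. cargo securement review 85 days ago vs limit 90 → met
4. condition 'transports hazardous materials' holds; auto liability coverage $1,875,000 ≥ $1,850,000 → met
5. out-of-service rate (%) 0 ≤ 28 → met
6. cargo insurance $160,000 ≥ $100,000 → met
7. condition 'operates vehicles over 26,000 lbs' holds; driver qualification files present → met
8. preventable accidents in the past year 0 ≤ 0 → met
9. drivers with valid medical certificates 4 < 10 → not met
10. accident register present → met
11. brake system inspection 39 days ago vs limit 60 → met
Not met: 1 of 11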